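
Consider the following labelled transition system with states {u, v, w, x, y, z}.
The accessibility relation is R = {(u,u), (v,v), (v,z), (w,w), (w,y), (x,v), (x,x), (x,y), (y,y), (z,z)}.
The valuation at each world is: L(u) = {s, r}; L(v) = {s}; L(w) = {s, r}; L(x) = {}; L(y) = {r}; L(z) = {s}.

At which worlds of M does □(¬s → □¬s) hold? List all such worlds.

Let φ = □(¬s → □¬s). Evaluate φ at each world:
  u (successors {u}): φ is true.
  v (successors {v, z}): φ is true.
  w (successors {w, y}): φ is true.
  x (successors {v, x, y}): φ is false.
  y (successors {y}): φ is true.
  z (successors {z}): φ is true.
For instance, at w:
  At w: □(¬s → □¬s) requires ¬s → □¬s at every successor {w, y}.
      At w: ¬s is false, □¬s is false, so ¬s → □¬s is true.
      At y: ¬s is true, □¬s is true, so ¬s → □¬s is true.
  So □(¬s → □¬s) is true at w.
Satisfying worlds: {u, v, w, y, z}

u, v, w, y, z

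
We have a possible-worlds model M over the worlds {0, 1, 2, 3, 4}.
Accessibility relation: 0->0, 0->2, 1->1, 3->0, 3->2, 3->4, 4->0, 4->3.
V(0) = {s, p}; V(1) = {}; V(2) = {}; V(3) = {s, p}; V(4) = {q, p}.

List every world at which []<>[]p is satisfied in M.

2, 4

Recall that []ψ holds at a world iff ψ holds at every accessible world, and <>ψ holds iff ψ holds at some accessible world.
Let φ = []<>[]p. Evaluate φ at each world:
  0 (successors {0, 2}): φ is false.
  1 (successors {1}): φ is false.
  2 (successors ∅): φ is true.
  3 (successors {0, 2, 4}): φ is false.
  4 (successors {0, 3}): φ is true.
For instance, at 4:
  At 4: []<>[]p requires <>[]p at every successor {0, 3}.
      At 0: <>[]p requires []p at some successor in {0, 2}.
        []p holds at 2, so <>[]p is true at 0.
      At 3: <>[]p requires []p at some successor in {0, 2, 4}.
        []p holds at 2, so <>[]p is true at 3.
  So []<>[]p is true at 4.
Satisfying worlds: {2, 4}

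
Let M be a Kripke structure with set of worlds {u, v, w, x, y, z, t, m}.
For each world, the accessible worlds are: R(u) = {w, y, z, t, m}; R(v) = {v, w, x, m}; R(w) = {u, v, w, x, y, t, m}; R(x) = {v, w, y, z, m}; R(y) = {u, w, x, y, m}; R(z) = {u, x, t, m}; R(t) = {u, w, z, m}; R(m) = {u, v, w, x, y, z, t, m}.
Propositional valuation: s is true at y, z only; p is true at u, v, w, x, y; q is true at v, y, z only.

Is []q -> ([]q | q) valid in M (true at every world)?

Let φ = []q -> ([]q | q). Evaluate φ at each world:
  u (successors {w, y, z, t, m}): φ is true.
  v (successors {v, w, x, m}): φ is true.
  w (successors {u, v, w, x, y, t, m}): φ is true.
  x (successors {v, w, y, z, m}): φ is true.
  y (successors {u, w, x, y, m}): φ is true.
  z (successors {u, x, t, m}): φ is true.
  t (successors {u, w, z, m}): φ is true.
  m (successors {u, v, w, x, y, z, t, m}): φ is true.
For instance, at t:
  At t: []q is false, []q | q is false, so []q -> ([]q | q) is true.
    At t: []q requires q at every successor {u, w, z, m}.
      q fails at u, so []q is false at t.
    At t: []q is false, q is false, so []q | q is false.
      At t: []q requires q at every successor {u, w, z, m}.
        q fails at u, so []q is false at t.

Yes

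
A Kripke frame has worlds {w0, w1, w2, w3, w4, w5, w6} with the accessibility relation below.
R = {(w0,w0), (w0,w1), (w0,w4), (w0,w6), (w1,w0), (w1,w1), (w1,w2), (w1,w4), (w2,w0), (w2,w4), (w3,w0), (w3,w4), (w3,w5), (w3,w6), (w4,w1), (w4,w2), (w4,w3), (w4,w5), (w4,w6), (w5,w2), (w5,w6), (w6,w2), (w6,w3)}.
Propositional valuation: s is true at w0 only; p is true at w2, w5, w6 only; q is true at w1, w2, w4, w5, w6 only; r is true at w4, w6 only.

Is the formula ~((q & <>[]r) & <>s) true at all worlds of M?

Let φ = ~((q & <>[]r) & <>s). Evaluate φ at each world:
  w0 (successors {w0, w1, w4, w6}): φ is true.
  w1 (successors {w0, w1, w2, w4}): φ is true.
  w2 (successors {w0, w4}): φ is true.
  w3 (successors {w0, w4, w5, w6}): φ is true.
  w4 (successors {w1, w2, w3, w5, w6}): φ is true.
  w5 (successors {w2, w6}): φ is true.
  w6 (successors {w2, w3}): φ is true.
For instance, at w6:
  At w6: (q & <>[]r) & <>s is false, so ~((q & <>[]r) & <>s) is true.
    At w6: q & <>[]r is false, <>s is false, so (q & <>[]r) & <>s is false.
      At w6: q is true, <>[]r is false, so q & <>[]r is false.
      At w6: <>s requires s at some successor in {w2, w3}.
        At w2: s is false.
        At w3: s is false.
      So <>s is false at w6.

Yes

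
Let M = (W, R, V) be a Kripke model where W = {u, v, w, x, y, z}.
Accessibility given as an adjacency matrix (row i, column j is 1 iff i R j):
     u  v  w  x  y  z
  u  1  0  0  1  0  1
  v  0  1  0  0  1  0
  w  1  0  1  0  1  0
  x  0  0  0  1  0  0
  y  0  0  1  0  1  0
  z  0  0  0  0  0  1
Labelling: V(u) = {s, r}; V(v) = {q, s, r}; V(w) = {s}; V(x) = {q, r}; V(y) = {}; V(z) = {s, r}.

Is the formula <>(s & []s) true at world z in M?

Yes

Recall that []ψ holds at a world iff ψ holds at every accessible world, and <>ψ holds iff ψ holds at some accessible world.
At z: <>(s & []s) requires s & []s at some successor in {z}.
  s & []s holds at z, so <>(s & []s) is true at z.
    At z: s is true, []s is true, so s & []s is true.
      At z: []s requires s at every successor {z}.
        At z: s is true.
      So []s is true at z.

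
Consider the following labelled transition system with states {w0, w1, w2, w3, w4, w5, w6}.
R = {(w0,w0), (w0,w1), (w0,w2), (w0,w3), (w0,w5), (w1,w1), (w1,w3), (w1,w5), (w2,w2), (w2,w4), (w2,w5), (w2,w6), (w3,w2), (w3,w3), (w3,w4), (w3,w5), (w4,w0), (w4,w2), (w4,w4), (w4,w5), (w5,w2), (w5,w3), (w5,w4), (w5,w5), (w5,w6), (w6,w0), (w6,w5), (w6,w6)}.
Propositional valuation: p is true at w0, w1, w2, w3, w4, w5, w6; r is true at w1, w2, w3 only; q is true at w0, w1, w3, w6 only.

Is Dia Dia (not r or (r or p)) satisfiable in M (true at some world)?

Let φ = Dia Dia (not r or (r or p)). Evaluate φ at each world:
  w0 (successors {w0, w1, w2, w3, w5}): φ is true.
  w1 (successors {w1, w3, w5}): φ is true.
  w2 (successors {w2, w4, w5, w6}): φ is true.
  w3 (successors {w2, w3, w4, w5}): φ is true.
  w4 (successors {w0, w2, w4, w5}): φ is true.
  w5 (successors {w2, w3, w4, w5, w6}): φ is true.
  w6 (successors {w0, w5, w6}): φ is true.
Detail at w0 (witness):
  At w0: Dia Dia (not r or (r or p)) requires Dia (not r or (r or p)) at some successor in {w0, w1, w2, w3, w5}.
    Dia (not r or (r or p)) holds at w0, so Dia Dia (not r or (r or p)) is true at w0.
      At w0: Dia (not r or (r or p)) requires not r or (r or p) at some successor in {w0, w1, w2, w3, w5}.
        not r or (r or p) holds at w0, so Dia (not r or (r or p)) is true at w0.

Yes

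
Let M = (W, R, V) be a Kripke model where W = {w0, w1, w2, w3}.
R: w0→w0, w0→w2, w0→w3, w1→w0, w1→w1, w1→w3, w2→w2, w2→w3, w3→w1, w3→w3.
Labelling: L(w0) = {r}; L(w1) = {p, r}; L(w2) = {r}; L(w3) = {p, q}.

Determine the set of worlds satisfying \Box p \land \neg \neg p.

w3

Let φ = \Box p \land \neg \neg p. Evaluate φ at each world:
  w0 (successors {w0, w2, w3}): φ is false.
  w1 (successors {w0, w1, w3}): φ is false.
  w2 (successors {w2, w3}): φ is false.
  w3 (successors {w1, w3}): φ is true.
For instance, at w2:
  At w2: \Box p is false, \neg \neg p is false, so \Box p \land \neg \neg p is false.
    At w2: \Box p requires p at every successor {w2, w3}.
      p fails at w2, so \Box p is false at w2.
Satisfying worlds: {w3}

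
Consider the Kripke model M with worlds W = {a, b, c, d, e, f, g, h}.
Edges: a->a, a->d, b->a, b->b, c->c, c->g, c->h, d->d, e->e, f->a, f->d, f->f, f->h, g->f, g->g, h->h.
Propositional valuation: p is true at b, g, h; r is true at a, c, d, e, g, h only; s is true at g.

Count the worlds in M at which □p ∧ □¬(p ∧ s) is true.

1

Recall that □ψ holds at a world iff ψ holds at every accessible world, and ◇ψ holds iff ψ holds at some accessible world.
Let φ = □p ∧ □¬(p ∧ s). Evaluate φ at each world:
  a (successors {a, d}): φ is false.
  b (successors {a, b}): φ is false.
  c (successors {c, g, h}): φ is false.
  d (successors {d}): φ is false.
  e (successors {e}): φ is false.
  f (successors {a, d, f, h}): φ is false.
  g (successors {f, g}): φ is false.
  h (successors {h}): φ is true.
For instance, at f:
  At f: □p is false, □¬(p ∧ s) is true, so □p ∧ □¬(p ∧ s) is false.
    At f: □p requires p at every successor {a, d, f, h}.
      p fails at a, so □p is false at f.
    At f: □¬(p ∧ s) requires ¬(p ∧ s) at every successor {a, d, f, h}.
      At a: ¬(p ∧ s) is true.
      At d: ¬(p ∧ s) is true.
      At f: ¬(p ∧ s) is true.
      At h: ¬(p ∧ s) is true.
    So □¬(p ∧ s) is true at f.
Satisfying worlds: {h}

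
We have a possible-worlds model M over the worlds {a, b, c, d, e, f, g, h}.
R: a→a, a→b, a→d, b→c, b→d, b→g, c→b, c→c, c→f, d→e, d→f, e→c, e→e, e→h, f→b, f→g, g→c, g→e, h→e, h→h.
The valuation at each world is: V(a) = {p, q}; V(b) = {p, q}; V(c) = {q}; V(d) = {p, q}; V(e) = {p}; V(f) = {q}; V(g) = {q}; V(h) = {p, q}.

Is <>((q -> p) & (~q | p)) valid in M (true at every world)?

Yes

Let φ = <>((q -> p) & (~q | p)). Evaluate φ at each world:
  a (successors {a, b, d}): φ is true.
  b (successors {c, d, g}): φ is true.
  c (successors {b, c, f}): φ is true.
  d (successors {e, f}): φ is true.
  e (successors {c, e, h}): φ is true.
  f (successors {b, g}): φ is true.
  g (successors {c, e}): φ is true.
  h (successors {e, h}): φ is true.
For instance, at a:
  At a: <>((q -> p) & (~q | p)) requires (q -> p) & (~q | p) at some successor in {a, b, d}.
    (q -> p) & (~q | p) holds at a, so <>((q -> p) & (~q | p)) is true at a.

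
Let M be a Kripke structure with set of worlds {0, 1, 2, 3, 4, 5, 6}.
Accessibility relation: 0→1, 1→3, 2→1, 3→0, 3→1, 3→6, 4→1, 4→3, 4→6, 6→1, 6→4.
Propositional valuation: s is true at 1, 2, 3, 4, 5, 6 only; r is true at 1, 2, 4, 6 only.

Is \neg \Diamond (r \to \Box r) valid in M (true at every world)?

Let φ = \neg \Diamond (r \to \Box r). Evaluate φ at each world:
  0 (successors {1}): φ is true.
  1 (successors {3}): φ is false.
  2 (successors {1}): φ is true.
  3 (successors {0, 1, 6}): φ is false.
  4 (successors {1, 3, 6}): φ is false.
  5 (successors ∅): φ is true.
  6 (successors {1, 4}): φ is true.
Detail at 1 (counterexample):
  At 1: \Diamond (r \to \Box r) is true, so \neg \Diamond (r \to \Box r) is false.
    At 1: \Diamond (r \to \Box r) requires r \to \Box r at some successor in {3}.
      r \to \Box r holds at 3, so \Diamond (r \to \Box r) is true at 1.

No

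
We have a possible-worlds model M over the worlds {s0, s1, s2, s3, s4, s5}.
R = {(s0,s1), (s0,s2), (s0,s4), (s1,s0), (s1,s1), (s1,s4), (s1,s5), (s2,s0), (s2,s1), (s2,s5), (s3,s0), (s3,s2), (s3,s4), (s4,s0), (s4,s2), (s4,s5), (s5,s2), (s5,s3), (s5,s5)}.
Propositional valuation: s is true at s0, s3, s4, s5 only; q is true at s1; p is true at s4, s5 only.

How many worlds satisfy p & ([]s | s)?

2

Let φ = p & ([]s | s). Evaluate φ at each world:
  s0 (successors {s1, s2, s4}): φ is false.
  s1 (successors {s0, s1, s4, s5}): φ is false.
  s2 (successors {s0, s1, s5}): φ is false.
  s3 (successors {s0, s2, s4}): φ is false.
  s4 (successors {s0, s2, s5}): φ is true.
  s5 (successors {s2, s3, s5}): φ is true.
For instance, at s1:
  At s1: p is false, []s | s is false, so p & ([]s | s) is false.
    At s1: []s is false, s is false, so []s | s is false.
      At s1: []s requires s at every successor {s0, s1, s4, s5}.
        s fails at s1, so []s is false at s1.
Satisfying worlds: {s4, s5}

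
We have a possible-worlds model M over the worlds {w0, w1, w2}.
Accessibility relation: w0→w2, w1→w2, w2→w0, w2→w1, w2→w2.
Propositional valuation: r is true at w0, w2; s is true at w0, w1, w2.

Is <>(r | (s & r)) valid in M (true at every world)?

Let φ = <>(r | (s & r)). Evaluate φ at each world:
  w0 (successors {w2}): φ is true.
  w1 (successors {w2}): φ is true.
  w2 (successors {w0, w1, w2}): φ is true.
For instance, at w2:
  At w2: <>(r | (s & r)) requires r | (s & r) at some successor in {w0, w1, w2}.
    r | (s & r) holds at w0, so <>(r | (s & r)) is true at w2.

Yes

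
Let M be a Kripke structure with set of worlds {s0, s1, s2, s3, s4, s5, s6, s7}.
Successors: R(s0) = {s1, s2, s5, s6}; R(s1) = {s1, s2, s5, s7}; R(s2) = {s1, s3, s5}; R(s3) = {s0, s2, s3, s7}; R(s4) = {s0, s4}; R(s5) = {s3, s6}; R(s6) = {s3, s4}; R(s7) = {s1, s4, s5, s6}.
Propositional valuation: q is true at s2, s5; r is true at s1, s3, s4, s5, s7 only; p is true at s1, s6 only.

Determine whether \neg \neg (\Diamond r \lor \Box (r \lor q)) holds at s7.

Yes

At s7: \neg (\Diamond r \lor \Box (r \lor q)) is false, so \neg \neg (\Diamond r \lor \Box (r \lor q)) is true.
  At s7: \Diamond r \lor \Box (r \lor q) is true, so \neg (\Diamond r \lor \Box (r \lor q)) is false.
    At s7: \Diamond r is true, \Box (r \lor q) is false, so \Diamond r \lor \Box (r \lor q) is true.
      At s7: \Diamond r requires r at some successor in {s1, s4, s5, s6}.
        r holds at s1, so \Diamond r is true at s7.
      At s7: \Box (r \lor q) requires r \lor q at every successor {s1, s4, s5, s6}.
        r \lor q fails at s6, so \Box (r \lor q) is false at s7.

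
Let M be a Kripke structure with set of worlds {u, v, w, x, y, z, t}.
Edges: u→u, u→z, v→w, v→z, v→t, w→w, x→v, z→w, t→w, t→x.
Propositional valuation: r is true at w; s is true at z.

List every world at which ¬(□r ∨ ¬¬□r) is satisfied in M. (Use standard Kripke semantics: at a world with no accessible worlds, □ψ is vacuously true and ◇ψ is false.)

Recall that □ψ holds at a world iff ψ holds at every accessible world, and ◇ψ holds iff ψ holds at some accessible world.
Let φ = ¬(□r ∨ ¬¬□r). Evaluate φ at each world:
  u (successors {u, z}): φ is true.
  v (successors {w, z, t}): φ is true.
  w (successors {w}): φ is false.
  x (successors {v}): φ is true.
  y (successors ∅): φ is false.
  z (successors {w}): φ is false.
  t (successors {w, x}): φ is true.
For instance, at u:
  At u: □r ∨ ¬¬□r is false, so ¬(□r ∨ ¬¬□r) is true.
    At u: □r is false, ¬¬□r is false, so □r ∨ ¬¬□r is false.
      At u: □r requires r at every successor {u, z}.
        r fails at u, so □r is false at u.
      At u: ¬□r is true, so ¬¬□r is false.
Satisfying worlds: {u, v, x, t}

u, v, x, t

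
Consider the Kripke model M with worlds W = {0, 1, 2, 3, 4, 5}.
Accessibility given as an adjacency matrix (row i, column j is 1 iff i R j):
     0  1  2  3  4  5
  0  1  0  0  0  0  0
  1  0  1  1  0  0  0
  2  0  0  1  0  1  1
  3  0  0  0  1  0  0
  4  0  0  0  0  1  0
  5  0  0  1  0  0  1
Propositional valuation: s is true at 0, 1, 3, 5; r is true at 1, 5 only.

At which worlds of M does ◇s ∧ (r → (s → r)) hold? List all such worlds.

0, 1, 2, 3, 5

Let φ = ◇s ∧ (r → (s → r)). Evaluate φ at each world:
  0 (successors {0}): φ is true.
  1 (successors {1, 2}): φ is true.
  2 (successors {2, 4, 5}): φ is true.
  3 (successors {3}): φ is true.
  4 (successors {4}): φ is false.
  5 (successors {2, 5}): φ is true.
For instance, at 4:
  At 4: ◇s is false, r → (s → r) is true, so ◇s ∧ (r → (s → r)) is false.
    At 4: ◇s requires s at some successor in {4}.
      At 4: s is false.
    So ◇s is false at 4.
Satisfying worlds: {0, 1, 2, 3, 5}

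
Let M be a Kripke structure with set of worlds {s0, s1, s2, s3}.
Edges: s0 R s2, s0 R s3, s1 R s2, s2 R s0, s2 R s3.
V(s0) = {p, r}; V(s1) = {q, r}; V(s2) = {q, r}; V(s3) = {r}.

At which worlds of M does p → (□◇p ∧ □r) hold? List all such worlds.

Let φ = p → (□◇p ∧ □r). Evaluate φ at each world:
  s0 (successors {s2, s3}): φ is false.
  s1 (successors {s2}): φ is true.
  s2 (successors {s0, s3}): φ is true.
  s3 (successors ∅): φ is true.
For instance, at s0:
  At s0: p is true, □◇p ∧ □r is false, so p → (□◇p ∧ □r) is false.
    At s0: □◇p is false, □r is true, so □◇p ∧ □r is false.
      At s0: □◇p requires ◇p at every successor {s2, s3}.
        ◇p fails at s3, so □◇p is false at s0.
      At s0: □r requires r at every successor {s2, s3}.
        At s2: r is true.
        At s3: r is true.
      So □r is true at s0.
Satisfying worlds: {s1, s2, s3}

s1, s2, s3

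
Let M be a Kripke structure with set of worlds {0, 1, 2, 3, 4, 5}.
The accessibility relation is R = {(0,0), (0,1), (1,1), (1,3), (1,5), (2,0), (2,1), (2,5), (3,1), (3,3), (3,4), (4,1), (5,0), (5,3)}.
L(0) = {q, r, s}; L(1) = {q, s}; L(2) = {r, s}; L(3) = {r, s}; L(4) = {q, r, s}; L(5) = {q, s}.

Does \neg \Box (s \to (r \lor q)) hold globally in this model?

Recall that \Box ψ holds at a world iff ψ holds at every accessible world, and \Diamond ψ holds iff ψ holds at some accessible world.
Let φ = \neg \Box (s \to (r \lor q)). Evaluate φ at each world:
  0 (successors {0, 1}): φ is false.
  1 (successors {1, 3, 5}): φ is false.
  2 (successors {0, 1, 5}): φ is false.
  3 (successors {1, 3, 4}): φ is false.
  4 (successors {1}): φ is false.
  5 (successors {0, 3}): φ is false.
Detail at 0 (counterexample):
  At 0: \Box (s \to (r \lor q)) is true, so \neg \Box (s \to (r \lor q)) is false.
    At 0: \Box (s \to (r \lor q)) requires s \to (r \lor q) at every successor {0, 1}.
      At 0: s \to (r \lor q) is true.
      At 1: s \to (r \lor q) is true.
    So \Box (s \to (r \lor q)) is true at 0.

No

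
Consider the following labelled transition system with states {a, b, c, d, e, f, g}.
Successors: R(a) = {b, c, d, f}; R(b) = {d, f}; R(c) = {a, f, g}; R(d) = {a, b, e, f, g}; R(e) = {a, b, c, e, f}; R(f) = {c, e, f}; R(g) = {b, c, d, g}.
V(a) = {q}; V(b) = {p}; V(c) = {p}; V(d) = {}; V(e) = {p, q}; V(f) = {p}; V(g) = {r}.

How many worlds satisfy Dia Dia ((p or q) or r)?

7

Let φ = Dia Dia ((p or q) or r). Evaluate φ at each world:
  a (successors {b, c, d, f}): φ is true.
  b (successors {d, f}): φ is true.
  c (successors {a, f, g}): φ is true.
  d (successors {a, b, e, f, g}): φ is true.
  e (successors {a, b, c, e, f}): φ is true.
  f (successors {c, e, f}): φ is true.
  g (successors {b, c, d, g}): φ is true.
For instance, at c:
  At c: Dia Dia ((p or q) or r) requires Dia ((p or q) or r) at some successor in {a, f, g}.
    Dia ((p or q) or r) holds at a, so Dia Dia ((p or q) or r) is true at c.
      At a: Dia ((p or q) or r) requires (p or q) or r at some successor in {b, c, d, f}.
        (p or q) or r holds at b, so Dia ((p or q) or r) is true at a.
Satisfying worlds: {a, b, c, d, e, f, g}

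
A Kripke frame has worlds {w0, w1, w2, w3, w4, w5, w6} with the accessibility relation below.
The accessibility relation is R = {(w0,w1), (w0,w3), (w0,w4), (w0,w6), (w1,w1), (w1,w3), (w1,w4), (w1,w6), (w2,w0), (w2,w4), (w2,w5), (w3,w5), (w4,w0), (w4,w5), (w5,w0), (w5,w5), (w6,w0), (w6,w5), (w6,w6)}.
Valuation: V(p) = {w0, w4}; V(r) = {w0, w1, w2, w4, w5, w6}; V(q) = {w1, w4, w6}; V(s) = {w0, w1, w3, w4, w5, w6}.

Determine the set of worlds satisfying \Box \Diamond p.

Let φ = \Box \Diamond p. Evaluate φ at each world:
  w0 (successors {w1, w3, w4, w6}): φ is false.
  w1 (successors {w1, w3, w4, w6}): φ is false.
  w2 (successors {w0, w4, w5}): φ is true.
  w3 (successors {w5}): φ is true.
  w4 (successors {w0, w5}): φ is true.
  w5 (successors {w0, w5}): φ is true.
  w6 (successors {w0, w5, w6}): φ is true.
For instance, at w1:
  At w1: \Box \Diamond p requires \Diamond p at every successor {w1, w3, w4, w6}.
    \Diamond p fails at w3, so \Box \Diamond p is false at w1.
      At w3: \Diamond p requires p at some successor in {w5}.
        At w5: p is false.
      So \Diamond p is false at w3.
Satisfying worlds: {w2, w3, w4, w5, w6}

w2, w3, w4, w5, w6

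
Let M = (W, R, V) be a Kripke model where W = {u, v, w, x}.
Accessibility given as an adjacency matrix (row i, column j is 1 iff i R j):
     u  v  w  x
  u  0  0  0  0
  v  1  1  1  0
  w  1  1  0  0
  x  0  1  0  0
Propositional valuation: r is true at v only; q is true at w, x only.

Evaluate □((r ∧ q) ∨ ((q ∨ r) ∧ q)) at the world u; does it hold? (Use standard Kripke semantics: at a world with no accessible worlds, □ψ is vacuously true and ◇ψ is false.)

At u: no accessible worlds, so □((r ∧ q) ∨ ((q ∨ r) ∧ q)) holds vacuously.

Yes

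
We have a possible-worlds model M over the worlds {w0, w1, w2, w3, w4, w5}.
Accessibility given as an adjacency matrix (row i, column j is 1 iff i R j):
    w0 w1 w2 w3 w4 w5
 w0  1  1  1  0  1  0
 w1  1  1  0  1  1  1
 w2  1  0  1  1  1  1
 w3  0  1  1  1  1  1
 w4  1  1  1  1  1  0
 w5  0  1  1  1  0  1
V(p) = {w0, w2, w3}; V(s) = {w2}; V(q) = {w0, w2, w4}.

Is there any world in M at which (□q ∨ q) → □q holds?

Yes

Let φ = (□q ∨ q) → □q. Evaluate φ at each world:
  w0 (successors {w0, w1, w2, w4}): φ is false.
  w1 (successors {w0, w1, w3, w4, w5}): φ is true.
  w2 (successors {w0, w2, w3, w4, w5}): φ is false.
  w3 (successors {w1, w2, w3, w4, w5}): φ is true.
  w4 (successors {w0, w1, w2, w3, w4}): φ is false.
  w5 (successors {w1, w2, w3, w5}): φ is true.
Detail at w1 (witness):
  At w1: □q ∨ q is false, □q is false, so (□q ∨ q) → □q is true.
    At w1: □q is false, q is false, so □q ∨ q is false.
      At w1: □q requires q at every successor {w0, w1, w3, w4, w5}.
        q fails at w1, so □q is false at w1.
    At w1: □q requires q at every successor {w0, w1, w3, w4, w5}.
      q fails at w1, so □q is false at w1.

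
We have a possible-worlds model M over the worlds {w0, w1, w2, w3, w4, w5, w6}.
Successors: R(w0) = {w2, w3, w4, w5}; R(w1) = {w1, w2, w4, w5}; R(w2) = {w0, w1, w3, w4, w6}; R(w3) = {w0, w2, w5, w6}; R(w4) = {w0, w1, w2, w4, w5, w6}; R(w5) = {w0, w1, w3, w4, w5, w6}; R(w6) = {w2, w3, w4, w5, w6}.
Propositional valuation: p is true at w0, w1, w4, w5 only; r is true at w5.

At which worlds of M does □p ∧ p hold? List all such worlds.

Let φ = □p ∧ p. Evaluate φ at each world:
  w0 (successors {w2, w3, w4, w5}): φ is false.
  w1 (successors {w1, w2, w4, w5}): φ is false.
  w2 (successors {w0, w1, w3, w4, w6}): φ is false.
  w3 (successors {w0, w2, w5, w6}): φ is false.
  w4 (successors {w0, w1, w2, w4, w5, w6}): φ is false.
  w5 (successors {w0, w1, w3, w4, w5, w6}): φ is false.
  w6 (successors {w2, w3, w4, w5, w6}): φ is false.
For instance, at w5:
  At w5: □p is false, p is true, so □p ∧ p is false.
    At w5: □p requires p at every successor {w0, w1, w3, w4, w5, w6}.
      p fails at w3, so □p is false at w5.
Satisfying worlds: none.

none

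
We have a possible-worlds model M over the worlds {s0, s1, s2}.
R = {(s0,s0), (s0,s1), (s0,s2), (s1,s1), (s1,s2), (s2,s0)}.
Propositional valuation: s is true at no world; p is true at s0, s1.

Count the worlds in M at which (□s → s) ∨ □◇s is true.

Recall that □ψ holds at a world iff ψ holds at every accessible world, and ◇ψ holds iff ψ holds at some accessible world.
Let φ = (□s → s) ∨ □◇s. Evaluate φ at each world:
  s0 (successors {s0, s1, s2}): φ is true.
  s1 (successors {s1, s2}): φ is true.
  s2 (successors {s0}): φ is true.
For instance, at s2:
  At s2: □s → s is true, □◇s is false, so (□s → s) ∨ □◇s is true.
    At s2: □s is false, s is false, so □s → s is true.
      At s2: □s requires s at every successor {s0}.
        s fails at s0, so □s is false at s2.
    At s2: □◇s requires ◇s at every successor {s0}.
      ◇s fails at s0, so □◇s is false at s2.
Satisfying worlds: {s0, s1, s2}

3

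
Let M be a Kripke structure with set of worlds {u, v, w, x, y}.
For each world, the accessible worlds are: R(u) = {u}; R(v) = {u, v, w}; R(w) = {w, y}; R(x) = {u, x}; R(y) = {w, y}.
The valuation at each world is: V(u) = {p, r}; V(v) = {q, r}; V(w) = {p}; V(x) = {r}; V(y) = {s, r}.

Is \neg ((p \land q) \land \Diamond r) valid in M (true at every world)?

Yes

Let φ = \neg ((p \land q) \land \Diamond r). Evaluate φ at each world:
  u (successors {u}): φ is true.
  v (successors {u, v, w}): φ is true.
  w (successors {w, y}): φ is true.
  x (successors {u, x}): φ is true.
  y (successors {w, y}): φ is true.
For instance, at y:
  At y: (p \land q) \land \Diamond r is false, so \neg ((p \land q) \land \Diamond r) is true.
    At y: p \land q is false, \Diamond r is true, so (p \land q) \land \Diamond r is false.
      At y: \Diamond r requires r at some successor in {w, y}.
        r holds at y, so \Diamond r is true at y.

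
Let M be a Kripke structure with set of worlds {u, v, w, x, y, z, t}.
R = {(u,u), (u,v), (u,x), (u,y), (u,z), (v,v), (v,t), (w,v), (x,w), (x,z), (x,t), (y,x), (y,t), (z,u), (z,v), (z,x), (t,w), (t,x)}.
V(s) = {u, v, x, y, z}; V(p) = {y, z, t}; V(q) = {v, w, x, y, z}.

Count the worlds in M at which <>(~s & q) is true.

2

Let φ = <>(~s & q). Evaluate φ at each world:
  u (successors {u, v, x, y, z}): φ is false.
  v (successors {v, t}): φ is false.
  w (successors {v}): φ is false.
  x (successors {w, z, t}): φ is true.
  y (successors {x, t}): φ is false.
  z (successors {u, v, x}): φ is false.
  t (successors {w, x}): φ is true.
For instance, at z:
  At z: <>(~s & q) requires ~s & q at some successor in {u, v, x}.
    At u: ~s & q is false.
    At v: ~s & q is false.
    At x: ~s & q is false.
  So <>(~s & q) is false at z.
Satisfying worlds: {x, t}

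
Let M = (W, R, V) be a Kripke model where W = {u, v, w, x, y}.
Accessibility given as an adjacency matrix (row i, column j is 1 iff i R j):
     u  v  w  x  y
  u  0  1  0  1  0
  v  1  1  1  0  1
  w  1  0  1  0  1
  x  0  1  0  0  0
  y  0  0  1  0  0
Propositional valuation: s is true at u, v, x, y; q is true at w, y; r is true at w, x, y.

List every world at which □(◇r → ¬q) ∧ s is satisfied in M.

Let φ = □(◇r → ¬q) ∧ s. Evaluate φ at each world:
  u (successors {v, x}): φ is true.
  v (successors {u, v, w, y}): φ is false.
  w (successors {u, w, y}): φ is false.
  x (successors {v}): φ is true.
  y (successors {w}): φ is false.
For instance, at w:
  At w: □(◇r → ¬q) is false, s is false, so □(◇r → ¬q) ∧ s is false.
    At w: □(◇r → ¬q) requires ◇r → ¬q at every successor {u, w, y}.
      ◇r → ¬q fails at w, so □(◇r → ¬q) is false at w.
Satisfying worlds: {u, x}

u, x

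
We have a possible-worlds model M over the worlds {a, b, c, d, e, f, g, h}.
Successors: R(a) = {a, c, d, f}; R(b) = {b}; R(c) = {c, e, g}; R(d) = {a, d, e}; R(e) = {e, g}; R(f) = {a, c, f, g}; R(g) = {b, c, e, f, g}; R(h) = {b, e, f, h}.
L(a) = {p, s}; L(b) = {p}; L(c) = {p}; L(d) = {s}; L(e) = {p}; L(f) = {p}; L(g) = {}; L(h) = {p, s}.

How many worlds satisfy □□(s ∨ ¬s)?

Let φ = □□(s ∨ ¬s). Evaluate φ at each world:
  a (successors {a, c, d, f}): φ is true.
  b (successors {b}): φ is true.
  c (successors {c, e, g}): φ is true.
  d (successors {a, d, e}): φ is true.
  e (successors {e, g}): φ is true.
  f (successors {a, c, f, g}): φ is true.
  g (successors {b, c, e, f, g}): φ is true.
  h (successors {b, e, f, h}): φ is true.
For instance, at f:
  At f: □□(s ∨ ¬s) requires □(s ∨ ¬s) at every successor {a, c, f, g}.
    At a: □(s ∨ ¬s) is true.
    At c: □(s ∨ ¬s) is true.
    At f: □(s ∨ ¬s) is true.
    At g: □(s ∨ ¬s) is true.
  So □□(s ∨ ¬s) is true at f.
Satisfying worlds: {a, b, c, d, e, f, g, h}

8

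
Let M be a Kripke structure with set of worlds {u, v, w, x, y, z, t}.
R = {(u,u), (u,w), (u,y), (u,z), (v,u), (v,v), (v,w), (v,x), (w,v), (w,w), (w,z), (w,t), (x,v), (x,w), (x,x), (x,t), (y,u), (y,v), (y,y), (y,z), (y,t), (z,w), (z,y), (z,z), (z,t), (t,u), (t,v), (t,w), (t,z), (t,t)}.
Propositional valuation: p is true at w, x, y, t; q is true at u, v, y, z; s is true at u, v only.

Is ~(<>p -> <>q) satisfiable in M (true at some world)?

No

Let φ = ~(<>p -> <>q). Evaluate φ at each world:
  u (successors {u, w, y, z}): φ is false.
  v (successors {u, v, w, x}): φ is false.
  w (successors {v, w, z, t}): φ is false.
  x (successors {v, w, x, t}): φ is false.
  y (successors {u, v, y, z, t}): φ is false.
  z (successors {w, y, z, t}): φ is false.
  t (successors {u, v, w, z, t}): φ is false.
For instance, at x:
  At x: <>p -> <>q is true, so ~(<>p -> <>q) is false.
    At x: <>p is true, <>q is true, so <>p -> <>q is true.
      At x: <>p requires p at some successor in {v, w, x, t}.
        p holds at w, so <>p is true at x.
      At x: <>q requires q at some successor in {v, w, x, t}.
        q holds at v, so <>q is true at x.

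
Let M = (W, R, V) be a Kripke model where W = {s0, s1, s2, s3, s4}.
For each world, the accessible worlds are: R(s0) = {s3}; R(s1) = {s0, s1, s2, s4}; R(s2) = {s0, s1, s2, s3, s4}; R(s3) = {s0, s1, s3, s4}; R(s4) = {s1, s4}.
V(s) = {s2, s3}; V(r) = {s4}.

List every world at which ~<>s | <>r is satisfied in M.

Let φ = ~<>s | <>r. Evaluate φ at each world:
  s0 (successors {s3}): φ is false.
  s1 (successors {s0, s1, s2, s4}): φ is true.
  s2 (successors {s0, s1, s2, s3, s4}): φ is true.
  s3 (successors {s0, s1, s3, s4}): φ is true.
  s4 (successors {s1, s4}): φ is true.
For instance, at s3:
  At s3: ~<>s is false, <>r is true, so ~<>s | <>r is true.
    At s3: <>s is true, so ~<>s is false.
      At s3: <>s requires s at some successor in {s0, s1, s3, s4}.
        s holds at s3, so <>s is true at s3.
    At s3: <>r requires r at some successor in {s0, s1, s3, s4}.
      r holds at s4, so <>r is true at s3.
Satisfying worlds: {s1, s2, s3, s4}

s1, s2, s3, s4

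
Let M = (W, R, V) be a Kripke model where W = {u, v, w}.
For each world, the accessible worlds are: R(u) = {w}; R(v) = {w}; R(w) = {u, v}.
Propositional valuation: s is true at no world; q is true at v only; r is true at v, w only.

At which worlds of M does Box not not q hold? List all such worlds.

none

Recall that Box ψ holds at a world iff ψ holds at every accessible world, and Dia ψ holds iff ψ holds at some accessible world.
Let φ = Box not not q. Evaluate φ at each world:
  u (successors {w}): φ is false.
  v (successors {w}): φ is false.
  w (successors {u, v}): φ is false.
For instance, at u:
  At u: Box not not q requires not not q at every successor {w}.
    not not q fails at w, so Box not not q is false at u.
Satisfying worlds: none.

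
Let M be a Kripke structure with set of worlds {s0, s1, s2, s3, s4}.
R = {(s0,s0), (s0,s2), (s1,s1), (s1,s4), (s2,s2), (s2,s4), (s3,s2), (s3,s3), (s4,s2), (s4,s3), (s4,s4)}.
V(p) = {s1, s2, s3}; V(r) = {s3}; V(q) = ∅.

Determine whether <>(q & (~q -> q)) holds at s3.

No

Recall that <>ψ holds at a world iff ψ holds at some accessible world.
At s3: <>(q & (~q -> q)) requires q & (~q -> q) at some successor in {s2, s3}.
  At s2: q & (~q -> q) is false.
  At s3: q & (~q -> q) is false.
So <>(q & (~q -> q)) is false at s3.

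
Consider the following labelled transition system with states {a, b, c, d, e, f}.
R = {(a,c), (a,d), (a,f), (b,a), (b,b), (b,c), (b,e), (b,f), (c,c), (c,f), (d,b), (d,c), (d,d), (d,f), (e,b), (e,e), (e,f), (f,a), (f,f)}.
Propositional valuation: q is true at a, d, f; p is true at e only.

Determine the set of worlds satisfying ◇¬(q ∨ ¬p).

b, e

Let φ = ◇¬(q ∨ ¬p). Evaluate φ at each world:
  a (successors {c, d, f}): φ is false.
  b (successors {a, b, c, e, f}): φ is true.
  c (successors {c, f}): φ is false.
  d (successors {b, c, d, f}): φ is false.
  e (successors {b, e, f}): φ is true.
  f (successors {a, f}): φ is false.
For instance, at f:
  At f: ◇¬(q ∨ ¬p) requires ¬(q ∨ ¬p) at some successor in {a, f}.
    At a: ¬(q ∨ ¬p) is false.
    At f: ¬(q ∨ ¬p) is false.
  So ◇¬(q ∨ ¬p) is false at f.
Satisfying worlds: {b, e}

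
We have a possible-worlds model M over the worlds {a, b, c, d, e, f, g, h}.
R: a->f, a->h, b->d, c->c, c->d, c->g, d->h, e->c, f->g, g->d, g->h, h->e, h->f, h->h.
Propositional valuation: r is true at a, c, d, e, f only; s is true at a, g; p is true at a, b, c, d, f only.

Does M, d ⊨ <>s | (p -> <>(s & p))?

No

At d: <>s is false, p -> <>(s & p) is false, so <>s | (p -> <>(s & p)) is false.
  At d: <>s requires s at some successor in {h}.
    At h: s is false.
  So <>s is false at d.
  At d: p is true, <>(s & p) is false, so p -> <>(s & p) is false.
    At d: <>(s & p) requires s & p at some successor in {h}.
      At h: s & p is false.
    So <>(s & p) is false at d.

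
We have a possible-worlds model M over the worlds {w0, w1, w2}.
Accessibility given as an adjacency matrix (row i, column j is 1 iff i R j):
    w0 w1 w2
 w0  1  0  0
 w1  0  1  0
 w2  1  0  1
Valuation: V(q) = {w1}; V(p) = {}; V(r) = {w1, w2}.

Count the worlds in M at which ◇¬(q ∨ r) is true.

2

Recall that ◇ψ holds at a world iff ψ holds at some accessible world.
Let φ = ◇¬(q ∨ r). Evaluate φ at each world:
  w0 (successors {w0}): φ is true.
  w1 (successors {w1}): φ is false.
  w2 (successors {w0, w2}): φ is true.
For instance, at w2:
  At w2: ◇¬(q ∨ r) requires ¬(q ∨ r) at some successor in {w0, w2}.
    ¬(q ∨ r) holds at w0, so ◇¬(q ∨ r) is true at w2.
Satisfying worlds: {w0, w2}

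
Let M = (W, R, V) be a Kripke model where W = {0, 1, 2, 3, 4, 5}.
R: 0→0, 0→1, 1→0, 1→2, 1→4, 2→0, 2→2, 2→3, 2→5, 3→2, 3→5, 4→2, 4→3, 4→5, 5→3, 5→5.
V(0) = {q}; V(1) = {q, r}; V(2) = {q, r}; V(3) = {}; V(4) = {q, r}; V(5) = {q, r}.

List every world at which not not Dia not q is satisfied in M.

Let φ = not not Dia not q. Evaluate φ at each world:
  0 (successors {0, 1}): φ is false.
  1 (successors {0, 2, 4}): φ is false.
  2 (successors {0, 2, 3, 5}): φ is true.
  3 (successors {2, 5}): φ is false.
  4 (successors {2, 3, 5}): φ is true.
  5 (successors {3, 5}): φ is true.
For instance, at 0:
  At 0: not Dia not q is true, so not not Dia not q is false.
    At 0: Dia not q is false, so not Dia not q is true.
      At 0: Dia not q requires not q at some successor in {0, 1}.
        At 0: not q is false.
        At 1: not q is false.
      So Dia not q is false at 0.
Satisfying worlds: {2, 4, 5}

2, 4, 5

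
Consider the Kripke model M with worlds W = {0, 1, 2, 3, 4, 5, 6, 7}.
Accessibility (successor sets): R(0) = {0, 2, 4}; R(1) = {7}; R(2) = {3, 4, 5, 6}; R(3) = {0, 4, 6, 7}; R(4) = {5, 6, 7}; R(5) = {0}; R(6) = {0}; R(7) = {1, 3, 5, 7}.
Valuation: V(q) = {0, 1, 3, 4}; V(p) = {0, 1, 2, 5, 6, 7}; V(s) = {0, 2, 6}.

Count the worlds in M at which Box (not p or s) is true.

Let φ = Box (not p or s). Evaluate φ at each world:
  0 (successors {0, 2, 4}): φ is true.
  1 (successors {7}): φ is false.
  2 (successors {3, 4, 5, 6}): φ is false.
  3 (successors {0, 4, 6, 7}): φ is false.
  4 (successors {5, 6, 7}): φ is false.
  5 (successors {0}): φ is true.
  6 (successors {0}): φ is true.
  7 (successors {1, 3, 5, 7}): φ is false.
For instance, at 1:
  At 1: Box (not p or s) requires not p or s at every successor {7}.
    not p or s fails at 7, so Box (not p or s) is false at 1.
Satisfying worlds: {0, 5, 6}

3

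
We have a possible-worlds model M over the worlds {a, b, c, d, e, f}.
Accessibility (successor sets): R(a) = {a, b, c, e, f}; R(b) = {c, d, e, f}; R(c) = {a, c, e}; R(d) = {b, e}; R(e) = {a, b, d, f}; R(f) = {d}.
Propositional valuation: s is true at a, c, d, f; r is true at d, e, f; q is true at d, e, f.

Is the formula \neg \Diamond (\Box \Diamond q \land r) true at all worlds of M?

Let φ = \neg \Diamond (\Box \Diamond q \land r). Evaluate φ at each world:
  a (successors {a, b, c, e, f}): φ is false.
  b (successors {c, d, e, f}): φ is false.
  c (successors {a, c, e}): φ is false.
  d (successors {b, e}): φ is false.
  e (successors {a, b, d, f}): φ is false.
  f (successors {d}): φ is false.
Detail at a (counterexample):
  At a: \Diamond (\Box \Diamond q \land r) is true, so \neg \Diamond (\Box \Diamond q \land r) is false.
    At a: \Diamond (\Box \Diamond q \land r) requires \Box \Diamond q \land r at some successor in {a, b, c, e, f}.
      \Box \Diamond q \land r holds at e, so \Diamond (\Box \Diamond q \land r) is true at a.

No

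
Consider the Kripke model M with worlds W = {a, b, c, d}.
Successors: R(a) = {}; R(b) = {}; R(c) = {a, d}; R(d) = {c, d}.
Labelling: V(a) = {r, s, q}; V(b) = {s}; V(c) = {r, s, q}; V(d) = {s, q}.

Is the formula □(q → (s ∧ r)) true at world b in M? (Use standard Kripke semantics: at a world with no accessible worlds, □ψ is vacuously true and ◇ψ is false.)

Yes

At b: no accessible worlds, so □(q → (s ∧ r)) holds vacuously.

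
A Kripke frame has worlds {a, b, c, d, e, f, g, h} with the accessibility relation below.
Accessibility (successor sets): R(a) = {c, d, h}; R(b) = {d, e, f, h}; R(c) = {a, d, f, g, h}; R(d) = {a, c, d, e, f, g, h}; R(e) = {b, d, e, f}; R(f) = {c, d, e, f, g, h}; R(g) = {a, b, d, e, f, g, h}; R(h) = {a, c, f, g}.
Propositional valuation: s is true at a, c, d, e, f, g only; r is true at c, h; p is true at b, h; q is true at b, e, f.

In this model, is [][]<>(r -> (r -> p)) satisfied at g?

At g: [][]<>(r -> (r -> p)) requires []<>(r -> (r -> p)) at every successor {a, b, d, e, f, g, h}.
  At a: []<>(r -> (r -> p)) is true.
  At b: []<>(r -> (r -> p)) is true.
  At d: []<>(r -> (r -> p)) is true.
  At e: []<>(r -> (r -> p)) is true.
  At f: []<>(r -> (r -> p)) is true.
  At g: []<>(r -> (r -> p)) is true.
  At h: []<>(r -> (r -> p)) is true.
So [][]<>(r -> (r -> p)) is true at g.

Yes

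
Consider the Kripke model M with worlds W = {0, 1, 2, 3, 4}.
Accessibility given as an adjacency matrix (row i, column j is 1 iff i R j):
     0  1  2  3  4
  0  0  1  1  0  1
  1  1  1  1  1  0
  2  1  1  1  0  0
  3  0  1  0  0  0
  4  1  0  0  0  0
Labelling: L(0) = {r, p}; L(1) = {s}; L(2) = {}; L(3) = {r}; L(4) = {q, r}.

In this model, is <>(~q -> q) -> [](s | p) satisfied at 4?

Recall that []ψ holds at a world iff ψ holds at every accessible world, and <>ψ holds iff ψ holds at some accessible world.
At 4: <>(~q -> q) is false, [](s | p) is true, so <>(~q -> q) -> [](s | p) is true.
  At 4: <>(~q -> q) requires ~q -> q at some successor in {0}.
    At 0: ~q -> q is false.
  So <>(~q -> q) is false at 4.
  At 4: [](s | p) requires s | p at every successor {0}.
    At 0: s | p is true.
  So [](s | p) is true at 4.

Yes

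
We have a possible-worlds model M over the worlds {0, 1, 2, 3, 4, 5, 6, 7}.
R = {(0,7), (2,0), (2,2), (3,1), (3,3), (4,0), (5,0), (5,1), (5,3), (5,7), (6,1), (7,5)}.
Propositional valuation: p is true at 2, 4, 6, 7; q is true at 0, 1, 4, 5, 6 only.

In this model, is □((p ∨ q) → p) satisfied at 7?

Recall that □ψ holds at a world iff ψ holds at every accessible world, and ◇ψ holds iff ψ holds at some accessible world.
At 7: □((p ∨ q) → p) requires (p ∨ q) → p at every successor {5}.
  (p ∨ q) → p fails at 5, so □((p ∨ q) → p) is false at 7.

No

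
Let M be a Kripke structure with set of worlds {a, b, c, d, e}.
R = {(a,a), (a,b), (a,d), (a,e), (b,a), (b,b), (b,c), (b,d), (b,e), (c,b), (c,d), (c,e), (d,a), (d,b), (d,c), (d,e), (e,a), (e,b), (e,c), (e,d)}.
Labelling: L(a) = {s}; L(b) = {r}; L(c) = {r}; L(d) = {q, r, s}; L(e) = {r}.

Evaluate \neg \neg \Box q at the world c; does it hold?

No

Recall that \Box ψ holds at a world iff ψ holds at every accessible world, and \Diamond ψ holds iff ψ holds at some accessible world.
At c: \neg \Box q is true, so \neg \neg \Box q is false.
  At c: \Box q is false, so \neg \Box q is true.
    At c: \Box q requires q at every successor {b, d, e}.
      q fails at b, so \Box q is false at c.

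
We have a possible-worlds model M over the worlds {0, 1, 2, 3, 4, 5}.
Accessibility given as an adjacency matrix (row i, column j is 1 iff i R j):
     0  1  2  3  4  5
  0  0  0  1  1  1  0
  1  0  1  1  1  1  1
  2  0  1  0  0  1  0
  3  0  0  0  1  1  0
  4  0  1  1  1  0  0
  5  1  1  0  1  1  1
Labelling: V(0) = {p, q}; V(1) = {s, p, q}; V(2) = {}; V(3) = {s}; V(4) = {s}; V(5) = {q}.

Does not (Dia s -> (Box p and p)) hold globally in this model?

Recall that Box ψ holds at a world iff ψ holds at every accessible world, and Dia ψ holds iff ψ holds at some accessible world.
Let φ = not (Dia s -> (Box p and p)). Evaluate φ at each world:
  0 (successors {2, 3, 4}): φ is true.
  1 (successors {1, 2, 3, 4, 5}): φ is true.
  2 (successors {1, 4}): φ is true.
  3 (successors {3, 4}): φ is true.
  4 (successors {1, 2, 3}): φ is true.
  5 (successors {0, 1, 3, 4, 5}): φ is true.
For instance, at 0:
  At 0: Dia s -> (Box p and p) is false, so not (Dia s -> (Box p and p)) is true.
    At 0: Dia s is true, Box p and p is false, so Dia s -> (Box p and p) is false.
      At 0: Dia s requires s at some successor in {2, 3, 4}.
        s holds at 3, so Dia s is true at 0.
      At 0: Box p is false, p is true, so Box p and p is false.

Yes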